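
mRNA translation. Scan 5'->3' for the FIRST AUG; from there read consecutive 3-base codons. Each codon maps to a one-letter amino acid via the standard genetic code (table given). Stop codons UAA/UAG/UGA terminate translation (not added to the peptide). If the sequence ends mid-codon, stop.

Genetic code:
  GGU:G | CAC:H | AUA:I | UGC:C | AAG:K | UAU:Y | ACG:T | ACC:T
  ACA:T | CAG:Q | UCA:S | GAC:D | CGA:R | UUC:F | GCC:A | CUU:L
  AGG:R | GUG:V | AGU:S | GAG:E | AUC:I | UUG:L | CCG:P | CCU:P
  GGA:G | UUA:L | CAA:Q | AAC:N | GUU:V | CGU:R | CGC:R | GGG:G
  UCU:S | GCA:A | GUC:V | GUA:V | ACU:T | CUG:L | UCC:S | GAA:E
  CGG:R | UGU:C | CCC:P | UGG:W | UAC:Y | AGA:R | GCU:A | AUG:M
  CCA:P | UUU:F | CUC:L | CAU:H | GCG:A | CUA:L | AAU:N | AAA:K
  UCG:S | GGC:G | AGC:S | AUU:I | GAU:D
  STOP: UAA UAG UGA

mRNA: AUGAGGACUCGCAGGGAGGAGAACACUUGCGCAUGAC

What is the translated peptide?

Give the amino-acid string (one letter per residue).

Answer: MRTRREENTCA

Derivation:
start AUG at pos 0
pos 0: AUG -> M; peptide=M
pos 3: AGG -> R; peptide=MR
pos 6: ACU -> T; peptide=MRT
pos 9: CGC -> R; peptide=MRTR
pos 12: AGG -> R; peptide=MRTRR
pos 15: GAG -> E; peptide=MRTRRE
pos 18: GAG -> E; peptide=MRTRREE
pos 21: AAC -> N; peptide=MRTRREEN
pos 24: ACU -> T; peptide=MRTRREENT
pos 27: UGC -> C; peptide=MRTRREENTC
pos 30: GCA -> A; peptide=MRTRREENTCA
pos 33: UGA -> STOP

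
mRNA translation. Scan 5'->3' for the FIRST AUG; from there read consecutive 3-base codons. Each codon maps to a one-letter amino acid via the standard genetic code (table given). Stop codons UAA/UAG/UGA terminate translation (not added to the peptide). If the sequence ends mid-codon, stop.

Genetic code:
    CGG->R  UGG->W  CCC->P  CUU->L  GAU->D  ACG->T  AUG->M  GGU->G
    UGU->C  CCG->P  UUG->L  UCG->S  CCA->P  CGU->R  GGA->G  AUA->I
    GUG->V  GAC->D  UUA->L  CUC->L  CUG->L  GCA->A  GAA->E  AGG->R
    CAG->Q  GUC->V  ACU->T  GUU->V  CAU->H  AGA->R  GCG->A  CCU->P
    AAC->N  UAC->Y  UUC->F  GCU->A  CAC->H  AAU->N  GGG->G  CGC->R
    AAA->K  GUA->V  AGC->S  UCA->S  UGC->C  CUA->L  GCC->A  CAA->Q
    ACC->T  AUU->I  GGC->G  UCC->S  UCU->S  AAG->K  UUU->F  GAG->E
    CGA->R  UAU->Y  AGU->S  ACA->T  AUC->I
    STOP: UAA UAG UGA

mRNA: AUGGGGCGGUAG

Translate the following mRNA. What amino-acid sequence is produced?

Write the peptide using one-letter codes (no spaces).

Answer: MGR

Derivation:
start AUG at pos 0
pos 0: AUG -> M; peptide=M
pos 3: GGG -> G; peptide=MG
pos 6: CGG -> R; peptide=MGR
pos 9: UAG -> STOP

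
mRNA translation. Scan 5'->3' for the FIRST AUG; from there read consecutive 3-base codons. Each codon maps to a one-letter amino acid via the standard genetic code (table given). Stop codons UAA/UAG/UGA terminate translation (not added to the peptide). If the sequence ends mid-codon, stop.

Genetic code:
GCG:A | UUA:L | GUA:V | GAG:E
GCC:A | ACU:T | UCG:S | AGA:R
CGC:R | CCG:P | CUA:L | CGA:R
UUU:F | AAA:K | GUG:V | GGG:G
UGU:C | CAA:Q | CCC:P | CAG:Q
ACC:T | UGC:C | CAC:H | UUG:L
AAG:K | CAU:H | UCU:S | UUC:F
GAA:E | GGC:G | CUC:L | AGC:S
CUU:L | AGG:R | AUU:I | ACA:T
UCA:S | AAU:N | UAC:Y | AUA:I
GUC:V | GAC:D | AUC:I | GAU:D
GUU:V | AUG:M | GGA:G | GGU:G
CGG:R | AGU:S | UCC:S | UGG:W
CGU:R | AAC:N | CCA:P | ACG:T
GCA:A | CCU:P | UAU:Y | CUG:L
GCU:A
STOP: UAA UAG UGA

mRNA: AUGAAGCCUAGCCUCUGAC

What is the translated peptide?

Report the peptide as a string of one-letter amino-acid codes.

start AUG at pos 0
pos 0: AUG -> M; peptide=M
pos 3: AAG -> K; peptide=MK
pos 6: CCU -> P; peptide=MKP
pos 9: AGC -> S; peptide=MKPS
pos 12: CUC -> L; peptide=MKPSL
pos 15: UGA -> STOP

Answer: MKPSL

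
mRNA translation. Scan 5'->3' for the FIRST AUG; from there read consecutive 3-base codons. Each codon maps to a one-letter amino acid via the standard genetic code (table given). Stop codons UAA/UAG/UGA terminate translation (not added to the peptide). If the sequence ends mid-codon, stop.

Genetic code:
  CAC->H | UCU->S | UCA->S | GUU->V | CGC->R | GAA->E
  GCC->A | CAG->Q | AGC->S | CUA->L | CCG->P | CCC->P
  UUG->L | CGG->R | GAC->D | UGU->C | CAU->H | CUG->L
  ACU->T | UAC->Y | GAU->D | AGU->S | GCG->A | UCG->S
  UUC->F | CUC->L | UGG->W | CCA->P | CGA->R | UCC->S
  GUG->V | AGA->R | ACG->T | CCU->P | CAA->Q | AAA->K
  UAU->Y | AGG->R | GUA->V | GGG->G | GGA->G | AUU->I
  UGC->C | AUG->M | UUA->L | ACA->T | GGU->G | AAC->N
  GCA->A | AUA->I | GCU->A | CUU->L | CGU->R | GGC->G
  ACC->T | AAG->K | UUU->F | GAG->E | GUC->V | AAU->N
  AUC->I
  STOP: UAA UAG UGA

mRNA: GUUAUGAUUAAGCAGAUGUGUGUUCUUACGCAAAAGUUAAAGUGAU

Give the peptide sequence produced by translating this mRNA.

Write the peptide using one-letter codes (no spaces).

start AUG at pos 3
pos 3: AUG -> M; peptide=M
pos 6: AUU -> I; peptide=MI
pos 9: AAG -> K; peptide=MIK
pos 12: CAG -> Q; peptide=MIKQ
pos 15: AUG -> M; peptide=MIKQM
pos 18: UGU -> C; peptide=MIKQMC
pos 21: GUU -> V; peptide=MIKQMCV
pos 24: CUU -> L; peptide=MIKQMCVL
pos 27: ACG -> T; peptide=MIKQMCVLT
pos 30: CAA -> Q; peptide=MIKQMCVLTQ
pos 33: AAG -> K; peptide=MIKQMCVLTQK
pos 36: UUA -> L; peptide=MIKQMCVLTQKL
pos 39: AAG -> K; peptide=MIKQMCVLTQKLK
pos 42: UGA -> STOP

Answer: MIKQMCVLTQKLK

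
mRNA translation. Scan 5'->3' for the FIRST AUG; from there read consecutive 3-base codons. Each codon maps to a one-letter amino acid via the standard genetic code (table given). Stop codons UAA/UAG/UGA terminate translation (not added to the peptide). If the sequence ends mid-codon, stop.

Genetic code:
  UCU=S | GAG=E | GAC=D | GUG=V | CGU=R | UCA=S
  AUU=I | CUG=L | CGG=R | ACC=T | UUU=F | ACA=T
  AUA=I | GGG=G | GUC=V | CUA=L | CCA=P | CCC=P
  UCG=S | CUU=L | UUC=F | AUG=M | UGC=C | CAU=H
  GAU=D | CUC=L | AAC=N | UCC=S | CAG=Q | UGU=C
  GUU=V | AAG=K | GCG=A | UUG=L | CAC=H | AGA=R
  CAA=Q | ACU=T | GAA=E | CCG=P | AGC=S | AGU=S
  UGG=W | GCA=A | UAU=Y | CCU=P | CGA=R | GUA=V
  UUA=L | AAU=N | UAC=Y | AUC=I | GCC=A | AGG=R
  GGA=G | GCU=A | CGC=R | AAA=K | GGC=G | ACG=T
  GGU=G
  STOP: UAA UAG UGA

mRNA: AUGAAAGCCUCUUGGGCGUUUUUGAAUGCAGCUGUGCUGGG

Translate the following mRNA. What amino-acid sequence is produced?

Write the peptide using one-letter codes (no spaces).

Answer: MKASWAFLNAAVL

Derivation:
start AUG at pos 0
pos 0: AUG -> M; peptide=M
pos 3: AAA -> K; peptide=MK
pos 6: GCC -> A; peptide=MKA
pos 9: UCU -> S; peptide=MKAS
pos 12: UGG -> W; peptide=MKASW
pos 15: GCG -> A; peptide=MKASWA
pos 18: UUU -> F; peptide=MKASWAF
pos 21: UUG -> L; peptide=MKASWAFL
pos 24: AAU -> N; peptide=MKASWAFLN
pos 27: GCA -> A; peptide=MKASWAFLNA
pos 30: GCU -> A; peptide=MKASWAFLNAA
pos 33: GUG -> V; peptide=MKASWAFLNAAV
pos 36: CUG -> L; peptide=MKASWAFLNAAVL
pos 39: only 2 nt remain (<3), stop (end of mRNA)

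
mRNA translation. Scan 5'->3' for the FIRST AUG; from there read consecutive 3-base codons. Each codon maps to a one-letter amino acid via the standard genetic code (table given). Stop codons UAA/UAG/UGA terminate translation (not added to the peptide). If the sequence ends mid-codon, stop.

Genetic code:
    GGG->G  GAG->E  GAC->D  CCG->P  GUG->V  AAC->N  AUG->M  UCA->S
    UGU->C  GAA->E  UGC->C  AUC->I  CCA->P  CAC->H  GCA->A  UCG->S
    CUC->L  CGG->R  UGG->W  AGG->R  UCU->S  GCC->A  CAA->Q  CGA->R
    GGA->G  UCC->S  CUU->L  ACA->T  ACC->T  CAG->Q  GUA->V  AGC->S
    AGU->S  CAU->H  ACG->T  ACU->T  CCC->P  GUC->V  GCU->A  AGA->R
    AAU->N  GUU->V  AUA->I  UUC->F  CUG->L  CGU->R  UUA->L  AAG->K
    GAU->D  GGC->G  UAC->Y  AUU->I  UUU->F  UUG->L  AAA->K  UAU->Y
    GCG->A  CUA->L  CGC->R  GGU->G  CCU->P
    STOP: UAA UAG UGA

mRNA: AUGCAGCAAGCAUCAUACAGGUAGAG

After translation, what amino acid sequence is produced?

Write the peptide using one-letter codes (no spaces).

start AUG at pos 0
pos 0: AUG -> M; peptide=M
pos 3: CAG -> Q; peptide=MQ
pos 6: CAA -> Q; peptide=MQQ
pos 9: GCA -> A; peptide=MQQA
pos 12: UCA -> S; peptide=MQQAS
pos 15: UAC -> Y; peptide=MQQASY
pos 18: AGG -> R; peptide=MQQASYR
pos 21: UAG -> STOP

Answer: MQQASYR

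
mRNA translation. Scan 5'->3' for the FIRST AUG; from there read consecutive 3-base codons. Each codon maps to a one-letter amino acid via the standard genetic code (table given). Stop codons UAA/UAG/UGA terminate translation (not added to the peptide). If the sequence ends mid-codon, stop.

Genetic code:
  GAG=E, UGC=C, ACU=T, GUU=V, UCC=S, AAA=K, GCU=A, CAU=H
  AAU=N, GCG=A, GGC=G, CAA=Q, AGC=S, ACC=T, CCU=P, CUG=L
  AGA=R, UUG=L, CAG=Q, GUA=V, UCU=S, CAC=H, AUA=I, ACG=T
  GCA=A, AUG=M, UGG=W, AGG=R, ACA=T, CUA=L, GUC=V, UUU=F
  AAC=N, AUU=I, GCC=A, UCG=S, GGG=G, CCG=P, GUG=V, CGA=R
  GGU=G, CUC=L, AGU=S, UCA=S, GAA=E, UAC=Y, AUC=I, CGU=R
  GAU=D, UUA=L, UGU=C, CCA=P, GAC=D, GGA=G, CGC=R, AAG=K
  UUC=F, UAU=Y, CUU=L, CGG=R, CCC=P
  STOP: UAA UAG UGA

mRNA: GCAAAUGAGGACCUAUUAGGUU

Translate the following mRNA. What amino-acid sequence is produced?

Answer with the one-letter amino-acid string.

Answer: MRTY

Derivation:
start AUG at pos 4
pos 4: AUG -> M; peptide=M
pos 7: AGG -> R; peptide=MR
pos 10: ACC -> T; peptide=MRT
pos 13: UAU -> Y; peptide=MRTY
pos 16: UAG -> STOP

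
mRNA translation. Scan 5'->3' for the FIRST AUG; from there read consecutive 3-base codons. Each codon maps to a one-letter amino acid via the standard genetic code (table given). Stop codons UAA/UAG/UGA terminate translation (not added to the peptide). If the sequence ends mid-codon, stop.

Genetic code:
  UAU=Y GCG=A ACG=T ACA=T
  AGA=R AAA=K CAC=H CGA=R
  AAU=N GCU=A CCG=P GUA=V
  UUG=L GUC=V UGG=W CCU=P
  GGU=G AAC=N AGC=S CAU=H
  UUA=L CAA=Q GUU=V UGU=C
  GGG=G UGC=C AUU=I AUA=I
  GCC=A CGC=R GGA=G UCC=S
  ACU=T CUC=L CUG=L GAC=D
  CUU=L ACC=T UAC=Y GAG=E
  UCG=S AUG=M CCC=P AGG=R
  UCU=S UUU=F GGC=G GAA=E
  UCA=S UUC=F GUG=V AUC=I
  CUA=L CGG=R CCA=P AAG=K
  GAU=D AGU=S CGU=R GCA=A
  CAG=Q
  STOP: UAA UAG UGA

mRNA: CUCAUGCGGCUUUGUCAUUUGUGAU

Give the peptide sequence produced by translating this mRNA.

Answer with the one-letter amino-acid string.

Answer: MRLCHL

Derivation:
start AUG at pos 3
pos 3: AUG -> M; peptide=M
pos 6: CGG -> R; peptide=MR
pos 9: CUU -> L; peptide=MRL
pos 12: UGU -> C; peptide=MRLC
pos 15: CAU -> H; peptide=MRLCH
pos 18: UUG -> L; peptide=MRLCHL
pos 21: UGA -> STOP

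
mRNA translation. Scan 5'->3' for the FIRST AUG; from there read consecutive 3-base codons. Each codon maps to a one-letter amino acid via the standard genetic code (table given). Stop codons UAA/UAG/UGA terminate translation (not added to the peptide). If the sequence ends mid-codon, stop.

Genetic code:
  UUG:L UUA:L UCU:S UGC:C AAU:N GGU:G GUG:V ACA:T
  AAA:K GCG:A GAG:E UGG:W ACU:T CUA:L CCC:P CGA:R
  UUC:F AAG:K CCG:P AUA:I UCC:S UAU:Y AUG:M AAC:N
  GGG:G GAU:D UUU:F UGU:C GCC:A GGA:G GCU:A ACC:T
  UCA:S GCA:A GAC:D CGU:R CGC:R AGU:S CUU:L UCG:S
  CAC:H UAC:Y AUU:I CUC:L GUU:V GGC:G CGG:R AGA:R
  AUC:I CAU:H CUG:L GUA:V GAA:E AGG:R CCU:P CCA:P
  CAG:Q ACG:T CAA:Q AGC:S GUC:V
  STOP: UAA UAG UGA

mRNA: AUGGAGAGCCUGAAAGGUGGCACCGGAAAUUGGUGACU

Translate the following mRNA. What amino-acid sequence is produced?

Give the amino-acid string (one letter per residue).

start AUG at pos 0
pos 0: AUG -> M; peptide=M
pos 3: GAG -> E; peptide=ME
pos 6: AGC -> S; peptide=MES
pos 9: CUG -> L; peptide=MESL
pos 12: AAA -> K; peptide=MESLK
pos 15: GGU -> G; peptide=MESLKG
pos 18: GGC -> G; peptide=MESLKGG
pos 21: ACC -> T; peptide=MESLKGGT
pos 24: GGA -> G; peptide=MESLKGGTG
pos 27: AAU -> N; peptide=MESLKGGTGN
pos 30: UGG -> W; peptide=MESLKGGTGNW
pos 33: UGA -> STOP

Answer: MESLKGGTGNW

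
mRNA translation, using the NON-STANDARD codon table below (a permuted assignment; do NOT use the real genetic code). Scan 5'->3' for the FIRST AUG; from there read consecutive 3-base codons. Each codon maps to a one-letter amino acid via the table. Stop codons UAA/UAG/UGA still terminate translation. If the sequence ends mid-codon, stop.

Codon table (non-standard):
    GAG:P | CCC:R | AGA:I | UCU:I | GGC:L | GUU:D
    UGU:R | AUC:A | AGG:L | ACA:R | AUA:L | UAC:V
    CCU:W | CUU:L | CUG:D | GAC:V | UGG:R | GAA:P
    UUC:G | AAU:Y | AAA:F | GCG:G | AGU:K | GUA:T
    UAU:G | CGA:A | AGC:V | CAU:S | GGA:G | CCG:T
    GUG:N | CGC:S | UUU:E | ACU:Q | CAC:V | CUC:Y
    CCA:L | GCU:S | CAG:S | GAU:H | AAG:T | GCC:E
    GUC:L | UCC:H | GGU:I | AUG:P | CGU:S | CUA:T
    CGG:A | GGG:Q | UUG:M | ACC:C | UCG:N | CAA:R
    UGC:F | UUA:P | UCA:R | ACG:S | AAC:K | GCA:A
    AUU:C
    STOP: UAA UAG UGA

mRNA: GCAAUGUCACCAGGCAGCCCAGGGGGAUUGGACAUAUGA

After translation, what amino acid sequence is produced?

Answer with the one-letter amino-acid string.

start AUG at pos 3
pos 3: AUG -> P; peptide=P
pos 6: UCA -> R; peptide=PR
pos 9: CCA -> L; peptide=PRL
pos 12: GGC -> L; peptide=PRLL
pos 15: AGC -> V; peptide=PRLLV
pos 18: CCA -> L; peptide=PRLLVL
pos 21: GGG -> Q; peptide=PRLLVLQ
pos 24: GGA -> G; peptide=PRLLVLQG
pos 27: UUG -> M; peptide=PRLLVLQGM
pos 30: GAC -> V; peptide=PRLLVLQGMV
pos 33: AUA -> L; peptide=PRLLVLQGMVL
pos 36: UGA -> STOP

Answer: PRLLVLQGMVL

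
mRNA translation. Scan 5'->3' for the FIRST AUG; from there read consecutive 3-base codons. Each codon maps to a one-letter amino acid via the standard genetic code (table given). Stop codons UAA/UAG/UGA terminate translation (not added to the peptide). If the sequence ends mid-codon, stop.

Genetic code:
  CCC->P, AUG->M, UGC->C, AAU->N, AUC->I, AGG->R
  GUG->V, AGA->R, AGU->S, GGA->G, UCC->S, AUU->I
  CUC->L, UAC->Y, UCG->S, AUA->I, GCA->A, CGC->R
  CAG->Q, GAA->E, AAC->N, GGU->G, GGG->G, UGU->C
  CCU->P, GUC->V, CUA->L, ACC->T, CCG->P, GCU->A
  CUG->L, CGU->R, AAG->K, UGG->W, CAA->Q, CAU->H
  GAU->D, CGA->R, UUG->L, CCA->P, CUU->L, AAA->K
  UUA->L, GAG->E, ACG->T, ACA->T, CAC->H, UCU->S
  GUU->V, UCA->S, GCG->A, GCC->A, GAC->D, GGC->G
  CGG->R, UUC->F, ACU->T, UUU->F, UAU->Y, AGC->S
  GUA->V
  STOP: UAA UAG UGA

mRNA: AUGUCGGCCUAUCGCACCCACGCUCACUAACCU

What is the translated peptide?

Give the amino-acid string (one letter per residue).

Answer: MSAYRTHAH

Derivation:
start AUG at pos 0
pos 0: AUG -> M; peptide=M
pos 3: UCG -> S; peptide=MS
pos 6: GCC -> A; peptide=MSA
pos 9: UAU -> Y; peptide=MSAY
pos 12: CGC -> R; peptide=MSAYR
pos 15: ACC -> T; peptide=MSAYRT
pos 18: CAC -> H; peptide=MSAYRTH
pos 21: GCU -> A; peptide=MSAYRTHA
pos 24: CAC -> H; peptide=MSAYRTHAH
pos 27: UAA -> STOP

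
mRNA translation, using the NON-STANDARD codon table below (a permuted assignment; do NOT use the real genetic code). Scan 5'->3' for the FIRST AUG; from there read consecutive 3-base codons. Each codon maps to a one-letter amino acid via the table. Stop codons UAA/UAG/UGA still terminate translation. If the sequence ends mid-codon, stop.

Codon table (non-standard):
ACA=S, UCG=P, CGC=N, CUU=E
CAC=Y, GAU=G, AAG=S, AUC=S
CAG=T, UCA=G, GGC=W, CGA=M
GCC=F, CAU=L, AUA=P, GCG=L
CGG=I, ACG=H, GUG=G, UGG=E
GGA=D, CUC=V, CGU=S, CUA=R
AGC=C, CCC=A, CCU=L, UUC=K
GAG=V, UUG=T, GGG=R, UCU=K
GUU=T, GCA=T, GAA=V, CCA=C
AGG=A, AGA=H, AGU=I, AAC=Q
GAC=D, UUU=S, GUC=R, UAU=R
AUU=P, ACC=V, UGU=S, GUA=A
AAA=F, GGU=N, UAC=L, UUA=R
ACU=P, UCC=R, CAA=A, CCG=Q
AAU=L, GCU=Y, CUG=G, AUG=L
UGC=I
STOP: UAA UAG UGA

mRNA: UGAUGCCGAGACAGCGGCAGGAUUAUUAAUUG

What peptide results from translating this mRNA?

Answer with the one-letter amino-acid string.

Answer: LQHTITGR

Derivation:
start AUG at pos 2
pos 2: AUG -> L; peptide=L
pos 5: CCG -> Q; peptide=LQ
pos 8: AGA -> H; peptide=LQH
pos 11: CAG -> T; peptide=LQHT
pos 14: CGG -> I; peptide=LQHTI
pos 17: CAG -> T; peptide=LQHTIT
pos 20: GAU -> G; peptide=LQHTITG
pos 23: UAU -> R; peptide=LQHTITGR
pos 26: UAA -> STOP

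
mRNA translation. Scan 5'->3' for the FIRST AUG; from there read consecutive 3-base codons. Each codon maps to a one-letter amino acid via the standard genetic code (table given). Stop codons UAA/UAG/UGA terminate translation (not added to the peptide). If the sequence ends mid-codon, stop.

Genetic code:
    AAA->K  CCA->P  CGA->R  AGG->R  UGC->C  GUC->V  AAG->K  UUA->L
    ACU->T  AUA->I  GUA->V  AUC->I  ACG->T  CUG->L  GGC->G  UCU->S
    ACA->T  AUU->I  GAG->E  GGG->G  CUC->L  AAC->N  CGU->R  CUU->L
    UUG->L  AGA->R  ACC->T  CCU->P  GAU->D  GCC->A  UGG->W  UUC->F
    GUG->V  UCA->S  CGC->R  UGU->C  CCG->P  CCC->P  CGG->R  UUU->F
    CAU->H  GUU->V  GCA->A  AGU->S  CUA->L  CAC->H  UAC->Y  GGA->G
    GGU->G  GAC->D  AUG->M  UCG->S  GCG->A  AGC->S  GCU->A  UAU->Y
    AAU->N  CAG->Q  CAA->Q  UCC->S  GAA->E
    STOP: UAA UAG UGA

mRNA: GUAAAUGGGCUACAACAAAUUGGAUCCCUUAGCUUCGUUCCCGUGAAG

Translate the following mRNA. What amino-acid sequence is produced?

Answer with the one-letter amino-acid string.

Answer: MGYNKLDPLASFP

Derivation:
start AUG at pos 4
pos 4: AUG -> M; peptide=M
pos 7: GGC -> G; peptide=MG
pos 10: UAC -> Y; peptide=MGY
pos 13: AAC -> N; peptide=MGYN
pos 16: AAA -> K; peptide=MGYNK
pos 19: UUG -> L; peptide=MGYNKL
pos 22: GAU -> D; peptide=MGYNKLD
pos 25: CCC -> P; peptide=MGYNKLDP
pos 28: UUA -> L; peptide=MGYNKLDPL
pos 31: GCU -> A; peptide=MGYNKLDPLA
pos 34: UCG -> S; peptide=MGYNKLDPLAS
pos 37: UUC -> F; peptide=MGYNKLDPLASF
pos 40: CCG -> P; peptide=MGYNKLDPLASFP
pos 43: UGA -> STOP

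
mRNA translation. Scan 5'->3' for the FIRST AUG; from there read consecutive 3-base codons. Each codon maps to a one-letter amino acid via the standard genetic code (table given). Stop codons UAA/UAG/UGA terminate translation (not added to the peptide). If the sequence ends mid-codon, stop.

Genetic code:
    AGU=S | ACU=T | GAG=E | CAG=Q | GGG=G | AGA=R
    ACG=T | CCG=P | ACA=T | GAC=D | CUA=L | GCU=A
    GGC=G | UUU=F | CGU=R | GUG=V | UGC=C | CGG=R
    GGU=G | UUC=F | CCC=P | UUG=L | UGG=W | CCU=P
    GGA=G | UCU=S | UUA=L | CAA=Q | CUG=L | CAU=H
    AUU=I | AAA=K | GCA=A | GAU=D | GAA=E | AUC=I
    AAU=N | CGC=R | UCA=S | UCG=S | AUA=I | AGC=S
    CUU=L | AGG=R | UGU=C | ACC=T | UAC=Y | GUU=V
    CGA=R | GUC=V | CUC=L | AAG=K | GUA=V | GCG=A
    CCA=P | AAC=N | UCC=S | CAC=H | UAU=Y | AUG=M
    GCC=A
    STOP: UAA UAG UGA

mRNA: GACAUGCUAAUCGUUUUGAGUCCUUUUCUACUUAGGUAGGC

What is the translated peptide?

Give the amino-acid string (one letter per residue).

Answer: MLIVLSPFLLR

Derivation:
start AUG at pos 3
pos 3: AUG -> M; peptide=M
pos 6: CUA -> L; peptide=ML
pos 9: AUC -> I; peptide=MLI
pos 12: GUU -> V; peptide=MLIV
pos 15: UUG -> L; peptide=MLIVL
pos 18: AGU -> S; peptide=MLIVLS
pos 21: CCU -> P; peptide=MLIVLSP
pos 24: UUU -> F; peptide=MLIVLSPF
pos 27: CUA -> L; peptide=MLIVLSPFL
pos 30: CUU -> L; peptide=MLIVLSPFLL
pos 33: AGG -> R; peptide=MLIVLSPFLLR
pos 36: UAG -> STOP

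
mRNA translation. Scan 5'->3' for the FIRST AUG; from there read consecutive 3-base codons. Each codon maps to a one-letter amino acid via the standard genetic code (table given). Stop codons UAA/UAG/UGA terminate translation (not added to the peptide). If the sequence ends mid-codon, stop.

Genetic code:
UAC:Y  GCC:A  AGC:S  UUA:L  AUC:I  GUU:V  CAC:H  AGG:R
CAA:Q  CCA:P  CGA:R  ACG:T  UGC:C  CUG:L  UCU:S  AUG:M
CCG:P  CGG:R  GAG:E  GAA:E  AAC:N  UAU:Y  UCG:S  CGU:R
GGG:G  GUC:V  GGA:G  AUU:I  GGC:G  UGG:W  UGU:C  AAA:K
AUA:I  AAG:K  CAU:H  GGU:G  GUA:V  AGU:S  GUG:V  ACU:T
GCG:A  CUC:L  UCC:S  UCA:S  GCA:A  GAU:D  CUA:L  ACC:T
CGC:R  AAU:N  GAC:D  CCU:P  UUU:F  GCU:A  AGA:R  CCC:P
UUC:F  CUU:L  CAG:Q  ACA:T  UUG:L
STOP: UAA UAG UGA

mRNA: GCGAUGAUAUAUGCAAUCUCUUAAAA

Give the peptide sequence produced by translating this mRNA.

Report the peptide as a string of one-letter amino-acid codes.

Answer: MIYAIS

Derivation:
start AUG at pos 3
pos 3: AUG -> M; peptide=M
pos 6: AUA -> I; peptide=MI
pos 9: UAU -> Y; peptide=MIY
pos 12: GCA -> A; peptide=MIYA
pos 15: AUC -> I; peptide=MIYAI
pos 18: UCU -> S; peptide=MIYAIS
pos 21: UAA -> STOP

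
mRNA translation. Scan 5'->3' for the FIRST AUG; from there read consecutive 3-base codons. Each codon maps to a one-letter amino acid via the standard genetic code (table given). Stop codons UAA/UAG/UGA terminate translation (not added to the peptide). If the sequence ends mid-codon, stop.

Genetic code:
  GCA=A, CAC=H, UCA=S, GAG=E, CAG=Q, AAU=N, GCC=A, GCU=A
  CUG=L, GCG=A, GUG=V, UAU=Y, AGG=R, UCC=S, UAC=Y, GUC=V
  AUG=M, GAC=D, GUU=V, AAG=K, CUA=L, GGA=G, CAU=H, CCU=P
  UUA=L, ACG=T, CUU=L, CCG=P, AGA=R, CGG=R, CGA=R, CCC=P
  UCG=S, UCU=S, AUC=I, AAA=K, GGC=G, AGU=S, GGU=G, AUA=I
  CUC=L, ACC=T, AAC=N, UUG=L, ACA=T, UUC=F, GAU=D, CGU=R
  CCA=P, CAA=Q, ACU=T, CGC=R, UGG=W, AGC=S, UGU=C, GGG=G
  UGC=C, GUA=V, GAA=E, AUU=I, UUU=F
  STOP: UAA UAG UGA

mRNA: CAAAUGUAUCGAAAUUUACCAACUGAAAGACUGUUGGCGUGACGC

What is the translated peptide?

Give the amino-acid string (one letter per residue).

start AUG at pos 3
pos 3: AUG -> M; peptide=M
pos 6: UAU -> Y; peptide=MY
pos 9: CGA -> R; peptide=MYR
pos 12: AAU -> N; peptide=MYRN
pos 15: UUA -> L; peptide=MYRNL
pos 18: CCA -> P; peptide=MYRNLP
pos 21: ACU -> T; peptide=MYRNLPT
pos 24: GAA -> E; peptide=MYRNLPTE
pos 27: AGA -> R; peptide=MYRNLPTER
pos 30: CUG -> L; peptide=MYRNLPTERL
pos 33: UUG -> L; peptide=MYRNLPTERLL
pos 36: GCG -> A; peptide=MYRNLPTERLLA
pos 39: UGA -> STOP

Answer: MYRNLPTERLLA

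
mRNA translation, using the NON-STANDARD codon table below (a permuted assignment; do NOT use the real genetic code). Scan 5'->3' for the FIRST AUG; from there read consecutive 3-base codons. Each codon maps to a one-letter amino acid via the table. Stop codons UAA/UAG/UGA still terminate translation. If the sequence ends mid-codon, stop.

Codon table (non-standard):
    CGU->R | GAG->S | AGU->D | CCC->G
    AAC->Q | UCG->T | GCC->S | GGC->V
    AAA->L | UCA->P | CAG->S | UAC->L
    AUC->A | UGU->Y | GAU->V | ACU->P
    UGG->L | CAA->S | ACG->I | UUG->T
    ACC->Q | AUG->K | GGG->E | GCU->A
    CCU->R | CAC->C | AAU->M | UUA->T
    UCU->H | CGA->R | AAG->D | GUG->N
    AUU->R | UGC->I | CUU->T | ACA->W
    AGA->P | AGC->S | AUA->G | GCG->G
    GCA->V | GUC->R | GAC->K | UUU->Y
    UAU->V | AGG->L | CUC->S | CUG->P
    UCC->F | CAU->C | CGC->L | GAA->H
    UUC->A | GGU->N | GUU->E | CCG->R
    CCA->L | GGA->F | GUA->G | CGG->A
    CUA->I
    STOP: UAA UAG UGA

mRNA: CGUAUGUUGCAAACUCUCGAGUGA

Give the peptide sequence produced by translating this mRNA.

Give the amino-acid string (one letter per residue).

Answer: KTSPSS

Derivation:
start AUG at pos 3
pos 3: AUG -> K; peptide=K
pos 6: UUG -> T; peptide=KT
pos 9: CAA -> S; peptide=KTS
pos 12: ACU -> P; peptide=KTSP
pos 15: CUC -> S; peptide=KTSPS
pos 18: GAG -> S; peptide=KTSPSS
pos 21: UGA -> STOP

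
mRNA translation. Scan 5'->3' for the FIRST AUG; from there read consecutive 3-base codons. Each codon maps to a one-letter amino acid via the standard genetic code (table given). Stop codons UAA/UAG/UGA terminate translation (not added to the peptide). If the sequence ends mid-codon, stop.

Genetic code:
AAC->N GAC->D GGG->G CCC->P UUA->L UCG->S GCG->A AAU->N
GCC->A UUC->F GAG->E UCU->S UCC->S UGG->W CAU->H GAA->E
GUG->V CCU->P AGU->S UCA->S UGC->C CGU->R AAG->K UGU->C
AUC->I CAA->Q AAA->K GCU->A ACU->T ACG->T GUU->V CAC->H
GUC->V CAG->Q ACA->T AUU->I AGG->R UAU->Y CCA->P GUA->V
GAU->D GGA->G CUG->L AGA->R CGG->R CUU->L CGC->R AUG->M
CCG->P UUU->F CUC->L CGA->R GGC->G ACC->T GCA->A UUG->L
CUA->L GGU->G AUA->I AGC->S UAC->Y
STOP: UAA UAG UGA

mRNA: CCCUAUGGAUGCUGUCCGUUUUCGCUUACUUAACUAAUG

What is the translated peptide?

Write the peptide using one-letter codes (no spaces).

start AUG at pos 4
pos 4: AUG -> M; peptide=M
pos 7: GAU -> D; peptide=MD
pos 10: GCU -> A; peptide=MDA
pos 13: GUC -> V; peptide=MDAV
pos 16: CGU -> R; peptide=MDAVR
pos 19: UUU -> F; peptide=MDAVRF
pos 22: CGC -> R; peptide=MDAVRFR
pos 25: UUA -> L; peptide=MDAVRFRL
pos 28: CUU -> L; peptide=MDAVRFRLL
pos 31: AAC -> N; peptide=MDAVRFRLLN
pos 34: UAA -> STOP

Answer: MDAVRFRLLN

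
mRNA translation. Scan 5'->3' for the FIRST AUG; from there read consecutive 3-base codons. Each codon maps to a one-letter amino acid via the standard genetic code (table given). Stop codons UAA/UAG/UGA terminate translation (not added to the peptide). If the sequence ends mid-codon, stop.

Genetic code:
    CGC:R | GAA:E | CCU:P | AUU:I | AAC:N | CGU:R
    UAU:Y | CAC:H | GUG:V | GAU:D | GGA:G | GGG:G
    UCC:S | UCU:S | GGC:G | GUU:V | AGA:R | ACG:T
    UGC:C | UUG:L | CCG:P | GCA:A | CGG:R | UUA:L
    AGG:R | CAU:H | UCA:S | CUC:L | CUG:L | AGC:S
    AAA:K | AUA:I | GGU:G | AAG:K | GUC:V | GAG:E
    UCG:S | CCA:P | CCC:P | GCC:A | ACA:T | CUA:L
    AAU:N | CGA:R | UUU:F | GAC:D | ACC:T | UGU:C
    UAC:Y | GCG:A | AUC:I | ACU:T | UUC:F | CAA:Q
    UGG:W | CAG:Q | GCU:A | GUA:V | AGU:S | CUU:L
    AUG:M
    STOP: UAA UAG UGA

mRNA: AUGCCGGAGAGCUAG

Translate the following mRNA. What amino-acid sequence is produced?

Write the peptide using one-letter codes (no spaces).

start AUG at pos 0
pos 0: AUG -> M; peptide=M
pos 3: CCG -> P; peptide=MP
pos 6: GAG -> E; peptide=MPE
pos 9: AGC -> S; peptide=MPES
pos 12: UAG -> STOP

Answer: MPES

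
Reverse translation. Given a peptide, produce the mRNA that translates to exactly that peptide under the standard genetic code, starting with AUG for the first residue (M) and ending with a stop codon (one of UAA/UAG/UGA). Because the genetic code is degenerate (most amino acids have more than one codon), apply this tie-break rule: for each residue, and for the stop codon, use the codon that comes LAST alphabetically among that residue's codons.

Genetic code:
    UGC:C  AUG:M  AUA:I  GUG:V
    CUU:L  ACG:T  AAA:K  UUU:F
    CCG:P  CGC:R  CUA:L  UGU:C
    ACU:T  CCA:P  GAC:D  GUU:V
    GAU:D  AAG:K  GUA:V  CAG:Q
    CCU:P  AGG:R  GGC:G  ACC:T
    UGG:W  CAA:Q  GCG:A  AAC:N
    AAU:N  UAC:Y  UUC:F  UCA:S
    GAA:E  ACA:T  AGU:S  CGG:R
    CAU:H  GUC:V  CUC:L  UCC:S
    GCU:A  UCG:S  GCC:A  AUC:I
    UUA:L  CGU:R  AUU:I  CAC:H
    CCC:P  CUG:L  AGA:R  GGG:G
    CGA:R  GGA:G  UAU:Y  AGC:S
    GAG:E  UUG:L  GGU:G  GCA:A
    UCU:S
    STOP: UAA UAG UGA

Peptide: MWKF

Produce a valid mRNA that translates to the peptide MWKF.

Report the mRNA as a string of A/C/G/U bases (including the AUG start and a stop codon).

residue 1: M -> AUG (start codon)
residue 2: W -> UGG (only codon)
residue 3: K codons sorted = AAA,AAG -> pick last = AAG
residue 4: F codons sorted = UUC,UUU -> pick last = UUU
terminator: stop codons sorted = UAA,UAG,UGA -> pick last = UGA

Answer: mRNA: AUGUGGAAGUUUUGA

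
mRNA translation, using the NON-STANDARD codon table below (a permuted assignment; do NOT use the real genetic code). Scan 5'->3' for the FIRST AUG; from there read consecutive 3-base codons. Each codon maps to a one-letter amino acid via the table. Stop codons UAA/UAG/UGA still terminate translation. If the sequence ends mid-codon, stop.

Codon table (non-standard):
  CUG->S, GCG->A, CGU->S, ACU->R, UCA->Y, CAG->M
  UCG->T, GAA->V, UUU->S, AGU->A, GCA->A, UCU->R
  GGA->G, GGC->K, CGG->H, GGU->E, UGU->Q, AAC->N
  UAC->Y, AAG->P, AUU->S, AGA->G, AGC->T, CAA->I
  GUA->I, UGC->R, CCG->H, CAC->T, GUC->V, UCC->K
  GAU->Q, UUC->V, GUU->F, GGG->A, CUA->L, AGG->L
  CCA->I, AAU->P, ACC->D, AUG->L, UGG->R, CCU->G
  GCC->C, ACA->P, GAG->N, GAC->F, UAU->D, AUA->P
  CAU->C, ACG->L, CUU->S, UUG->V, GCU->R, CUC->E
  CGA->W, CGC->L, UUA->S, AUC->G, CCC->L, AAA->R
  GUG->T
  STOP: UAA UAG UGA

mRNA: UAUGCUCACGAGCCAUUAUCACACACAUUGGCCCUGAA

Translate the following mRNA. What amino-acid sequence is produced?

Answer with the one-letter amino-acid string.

start AUG at pos 1
pos 1: AUG -> L; peptide=L
pos 4: CUC -> E; peptide=LE
pos 7: ACG -> L; peptide=LEL
pos 10: AGC -> T; peptide=LELT
pos 13: CAU -> C; peptide=LELTC
pos 16: UAU -> D; peptide=LELTCD
pos 19: CAC -> T; peptide=LELTCDT
pos 22: ACA -> P; peptide=LELTCDTP
pos 25: CAU -> C; peptide=LELTCDTPC
pos 28: UGG -> R; peptide=LELTCDTPCR
pos 31: CCC -> L; peptide=LELTCDTPCRL
pos 34: UGA -> STOP

Answer: LELTCDTPCRL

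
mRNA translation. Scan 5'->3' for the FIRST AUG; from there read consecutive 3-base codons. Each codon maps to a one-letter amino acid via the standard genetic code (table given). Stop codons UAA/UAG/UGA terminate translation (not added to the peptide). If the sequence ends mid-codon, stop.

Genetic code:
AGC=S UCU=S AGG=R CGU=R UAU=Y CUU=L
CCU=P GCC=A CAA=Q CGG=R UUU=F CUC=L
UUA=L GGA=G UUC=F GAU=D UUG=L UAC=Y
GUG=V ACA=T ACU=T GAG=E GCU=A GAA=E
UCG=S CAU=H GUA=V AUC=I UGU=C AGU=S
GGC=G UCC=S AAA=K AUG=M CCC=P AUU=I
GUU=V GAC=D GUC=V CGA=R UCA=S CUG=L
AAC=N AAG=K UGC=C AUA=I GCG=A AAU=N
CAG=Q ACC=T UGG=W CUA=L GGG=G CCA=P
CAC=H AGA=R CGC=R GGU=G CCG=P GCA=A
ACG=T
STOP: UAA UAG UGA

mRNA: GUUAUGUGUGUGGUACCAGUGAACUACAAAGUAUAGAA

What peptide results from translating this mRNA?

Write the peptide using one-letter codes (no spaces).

Answer: MCVVPVNYKV

Derivation:
start AUG at pos 3
pos 3: AUG -> M; peptide=M
pos 6: UGU -> C; peptide=MC
pos 9: GUG -> V; peptide=MCV
pos 12: GUA -> V; peptide=MCVV
pos 15: CCA -> P; peptide=MCVVP
pos 18: GUG -> V; peptide=MCVVPV
pos 21: AAC -> N; peptide=MCVVPVN
pos 24: UAC -> Y; peptide=MCVVPVNY
pos 27: AAA -> K; peptide=MCVVPVNYK
pos 30: GUA -> V; peptide=MCVVPVNYKV
pos 33: UAG -> STOP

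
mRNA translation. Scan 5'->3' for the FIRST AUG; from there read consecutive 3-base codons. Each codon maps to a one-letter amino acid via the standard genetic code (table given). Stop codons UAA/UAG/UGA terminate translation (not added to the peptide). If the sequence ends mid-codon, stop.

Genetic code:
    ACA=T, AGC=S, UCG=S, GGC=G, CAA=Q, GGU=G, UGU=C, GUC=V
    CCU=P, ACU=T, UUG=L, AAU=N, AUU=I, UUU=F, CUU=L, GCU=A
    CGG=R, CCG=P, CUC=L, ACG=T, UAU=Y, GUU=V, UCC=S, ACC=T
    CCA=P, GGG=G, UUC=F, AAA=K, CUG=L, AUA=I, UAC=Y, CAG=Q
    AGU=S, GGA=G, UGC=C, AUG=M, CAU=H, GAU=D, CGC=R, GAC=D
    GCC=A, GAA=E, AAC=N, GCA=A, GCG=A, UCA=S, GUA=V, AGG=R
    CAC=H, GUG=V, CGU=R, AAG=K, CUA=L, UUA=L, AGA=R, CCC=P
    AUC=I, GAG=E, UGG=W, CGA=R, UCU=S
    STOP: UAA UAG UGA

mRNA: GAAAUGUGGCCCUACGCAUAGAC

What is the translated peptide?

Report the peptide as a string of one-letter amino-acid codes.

Answer: MWPYA

Derivation:
start AUG at pos 3
pos 3: AUG -> M; peptide=M
pos 6: UGG -> W; peptide=MW
pos 9: CCC -> P; peptide=MWP
pos 12: UAC -> Y; peptide=MWPY
pos 15: GCA -> A; peptide=MWPYA
pos 18: UAG -> STOP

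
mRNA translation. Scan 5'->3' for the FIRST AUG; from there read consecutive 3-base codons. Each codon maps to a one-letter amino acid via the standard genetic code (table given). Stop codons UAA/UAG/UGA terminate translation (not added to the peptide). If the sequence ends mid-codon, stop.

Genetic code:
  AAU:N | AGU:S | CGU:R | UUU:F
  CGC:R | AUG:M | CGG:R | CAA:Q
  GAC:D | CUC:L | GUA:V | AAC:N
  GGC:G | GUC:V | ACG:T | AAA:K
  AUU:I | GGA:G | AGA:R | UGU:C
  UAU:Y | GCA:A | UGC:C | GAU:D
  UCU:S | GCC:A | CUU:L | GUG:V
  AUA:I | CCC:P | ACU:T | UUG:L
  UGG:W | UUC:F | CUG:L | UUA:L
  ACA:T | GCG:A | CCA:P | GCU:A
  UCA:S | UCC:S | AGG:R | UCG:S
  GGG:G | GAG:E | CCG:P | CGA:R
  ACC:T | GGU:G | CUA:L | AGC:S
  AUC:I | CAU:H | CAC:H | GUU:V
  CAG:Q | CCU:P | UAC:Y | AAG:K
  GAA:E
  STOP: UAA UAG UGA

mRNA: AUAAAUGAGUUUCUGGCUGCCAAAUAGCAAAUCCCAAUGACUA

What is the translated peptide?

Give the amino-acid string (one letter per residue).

Answer: MSFWLPNSKSQ

Derivation:
start AUG at pos 4
pos 4: AUG -> M; peptide=M
pos 7: AGU -> S; peptide=MS
pos 10: UUC -> F; peptide=MSF
pos 13: UGG -> W; peptide=MSFW
pos 16: CUG -> L; peptide=MSFWL
pos 19: CCA -> P; peptide=MSFWLP
pos 22: AAU -> N; peptide=MSFWLPN
pos 25: AGC -> S; peptide=MSFWLPNS
pos 28: AAA -> K; peptide=MSFWLPNSK
pos 31: UCC -> S; peptide=MSFWLPNSKS
pos 34: CAA -> Q; peptide=MSFWLPNSKSQ
pos 37: UGA -> STOP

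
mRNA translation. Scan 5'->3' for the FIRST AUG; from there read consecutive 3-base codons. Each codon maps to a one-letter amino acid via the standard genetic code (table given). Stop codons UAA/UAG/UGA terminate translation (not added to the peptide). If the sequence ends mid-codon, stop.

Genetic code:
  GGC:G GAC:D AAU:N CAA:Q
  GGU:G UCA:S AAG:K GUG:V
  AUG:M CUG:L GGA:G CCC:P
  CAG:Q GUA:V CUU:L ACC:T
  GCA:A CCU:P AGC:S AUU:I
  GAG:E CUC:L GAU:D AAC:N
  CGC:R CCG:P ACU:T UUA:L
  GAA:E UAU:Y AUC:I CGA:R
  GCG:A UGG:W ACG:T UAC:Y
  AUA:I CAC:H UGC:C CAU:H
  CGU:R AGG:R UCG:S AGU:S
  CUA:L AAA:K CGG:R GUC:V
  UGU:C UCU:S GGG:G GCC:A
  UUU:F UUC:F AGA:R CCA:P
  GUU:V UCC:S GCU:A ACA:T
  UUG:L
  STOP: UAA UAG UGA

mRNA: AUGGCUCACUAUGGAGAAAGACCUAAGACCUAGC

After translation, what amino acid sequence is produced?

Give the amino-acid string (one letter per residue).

start AUG at pos 0
pos 0: AUG -> M; peptide=M
pos 3: GCU -> A; peptide=MA
pos 6: CAC -> H; peptide=MAH
pos 9: UAU -> Y; peptide=MAHY
pos 12: GGA -> G; peptide=MAHYG
pos 15: GAA -> E; peptide=MAHYGE
pos 18: AGA -> R; peptide=MAHYGER
pos 21: CCU -> P; peptide=MAHYGERP
pos 24: AAG -> K; peptide=MAHYGERPK
pos 27: ACC -> T; peptide=MAHYGERPKT
pos 30: UAG -> STOP

Answer: MAHYGERPKT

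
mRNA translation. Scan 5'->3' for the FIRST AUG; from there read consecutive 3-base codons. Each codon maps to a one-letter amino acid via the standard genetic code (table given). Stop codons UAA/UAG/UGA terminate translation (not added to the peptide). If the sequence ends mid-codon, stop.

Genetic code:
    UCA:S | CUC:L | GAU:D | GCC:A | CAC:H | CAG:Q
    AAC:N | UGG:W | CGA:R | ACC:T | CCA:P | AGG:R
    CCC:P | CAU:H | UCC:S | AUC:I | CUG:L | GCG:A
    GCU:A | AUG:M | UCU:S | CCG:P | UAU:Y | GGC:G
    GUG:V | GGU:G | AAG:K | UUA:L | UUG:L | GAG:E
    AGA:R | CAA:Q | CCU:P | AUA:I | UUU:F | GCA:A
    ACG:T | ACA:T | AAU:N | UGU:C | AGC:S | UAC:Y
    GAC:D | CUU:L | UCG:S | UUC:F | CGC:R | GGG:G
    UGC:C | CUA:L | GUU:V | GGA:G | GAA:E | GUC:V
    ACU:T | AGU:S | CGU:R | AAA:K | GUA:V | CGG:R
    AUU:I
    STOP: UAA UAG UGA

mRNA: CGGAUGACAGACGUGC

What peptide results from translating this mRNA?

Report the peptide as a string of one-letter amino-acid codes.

start AUG at pos 3
pos 3: AUG -> M; peptide=M
pos 6: ACA -> T; peptide=MT
pos 9: GAC -> D; peptide=MTD
pos 12: GUG -> V; peptide=MTDV
pos 15: only 1 nt remain (<3), stop (end of mRNA)

Answer: MTDV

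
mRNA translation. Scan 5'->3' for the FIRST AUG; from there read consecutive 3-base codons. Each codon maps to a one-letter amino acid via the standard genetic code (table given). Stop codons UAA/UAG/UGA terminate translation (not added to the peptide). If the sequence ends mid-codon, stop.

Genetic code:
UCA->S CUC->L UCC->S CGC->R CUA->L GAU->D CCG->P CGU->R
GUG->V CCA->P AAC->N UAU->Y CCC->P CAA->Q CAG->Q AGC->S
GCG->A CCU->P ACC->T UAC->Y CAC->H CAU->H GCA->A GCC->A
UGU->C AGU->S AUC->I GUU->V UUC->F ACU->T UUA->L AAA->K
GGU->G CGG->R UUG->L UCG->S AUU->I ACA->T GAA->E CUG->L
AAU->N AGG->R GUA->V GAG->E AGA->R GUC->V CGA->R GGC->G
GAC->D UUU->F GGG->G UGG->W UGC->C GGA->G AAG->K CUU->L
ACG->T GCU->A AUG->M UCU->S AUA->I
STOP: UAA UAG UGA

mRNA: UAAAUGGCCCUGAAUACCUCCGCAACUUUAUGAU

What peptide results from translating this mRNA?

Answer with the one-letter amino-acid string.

Answer: MALNTSATL

Derivation:
start AUG at pos 3
pos 3: AUG -> M; peptide=M
pos 6: GCC -> A; peptide=MA
pos 9: CUG -> L; peptide=MAL
pos 12: AAU -> N; peptide=MALN
pos 15: ACC -> T; peptide=MALNT
pos 18: UCC -> S; peptide=MALNTS
pos 21: GCA -> A; peptide=MALNTSA
pos 24: ACU -> T; peptide=MALNTSAT
pos 27: UUA -> L; peptide=MALNTSATL
pos 30: UGA -> STOP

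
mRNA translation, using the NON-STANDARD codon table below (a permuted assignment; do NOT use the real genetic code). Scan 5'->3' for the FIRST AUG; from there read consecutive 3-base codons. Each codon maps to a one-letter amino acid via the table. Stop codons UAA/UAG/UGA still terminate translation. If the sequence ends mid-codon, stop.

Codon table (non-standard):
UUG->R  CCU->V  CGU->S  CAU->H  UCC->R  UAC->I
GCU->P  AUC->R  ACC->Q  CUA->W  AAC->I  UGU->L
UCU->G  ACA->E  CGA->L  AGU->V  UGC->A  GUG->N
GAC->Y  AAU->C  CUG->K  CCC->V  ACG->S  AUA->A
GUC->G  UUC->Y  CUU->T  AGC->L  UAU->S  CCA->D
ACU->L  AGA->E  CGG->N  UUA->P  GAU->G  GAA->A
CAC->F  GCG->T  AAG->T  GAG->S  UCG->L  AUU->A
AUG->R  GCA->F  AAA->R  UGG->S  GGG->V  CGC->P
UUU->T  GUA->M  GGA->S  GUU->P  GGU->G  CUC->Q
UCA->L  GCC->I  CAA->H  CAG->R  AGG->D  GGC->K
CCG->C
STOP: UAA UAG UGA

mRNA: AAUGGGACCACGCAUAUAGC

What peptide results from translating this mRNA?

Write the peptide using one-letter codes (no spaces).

Answer: RSDPA

Derivation:
start AUG at pos 1
pos 1: AUG -> R; peptide=R
pos 4: GGA -> S; peptide=RS
pos 7: CCA -> D; peptide=RSD
pos 10: CGC -> P; peptide=RSDP
pos 13: AUA -> A; peptide=RSDPA
pos 16: UAG -> STOP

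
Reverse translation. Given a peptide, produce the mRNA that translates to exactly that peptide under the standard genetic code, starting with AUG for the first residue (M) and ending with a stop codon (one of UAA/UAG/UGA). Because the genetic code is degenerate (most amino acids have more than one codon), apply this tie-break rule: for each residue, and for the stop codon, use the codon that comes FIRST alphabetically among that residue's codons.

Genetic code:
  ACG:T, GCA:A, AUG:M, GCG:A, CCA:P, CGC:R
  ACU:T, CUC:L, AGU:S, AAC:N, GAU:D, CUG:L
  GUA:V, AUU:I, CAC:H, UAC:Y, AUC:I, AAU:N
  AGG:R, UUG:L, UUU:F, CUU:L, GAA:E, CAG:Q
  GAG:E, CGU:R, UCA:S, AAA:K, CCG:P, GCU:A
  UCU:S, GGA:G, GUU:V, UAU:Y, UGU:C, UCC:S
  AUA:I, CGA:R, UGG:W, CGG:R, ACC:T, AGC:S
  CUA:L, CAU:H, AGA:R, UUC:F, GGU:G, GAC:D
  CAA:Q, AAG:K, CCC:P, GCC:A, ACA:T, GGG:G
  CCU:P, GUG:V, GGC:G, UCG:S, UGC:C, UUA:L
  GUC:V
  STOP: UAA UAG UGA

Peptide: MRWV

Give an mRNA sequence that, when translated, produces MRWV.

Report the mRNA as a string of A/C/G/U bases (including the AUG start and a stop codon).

Answer: mRNA: AUGAGAUGGGUAUAA

Derivation:
residue 1: M -> AUG (start codon)
residue 2: R codons sorted = AGA,AGG,CGA,CGC,CGG,CGU -> pick first = AGA
residue 3: W -> UGG (only codon)
residue 4: V codons sorted = GUA,GUC,GUG,GUU -> pick first = GUA
terminator: stop codons sorted = UAA,UAG,UGA -> pick first = UAA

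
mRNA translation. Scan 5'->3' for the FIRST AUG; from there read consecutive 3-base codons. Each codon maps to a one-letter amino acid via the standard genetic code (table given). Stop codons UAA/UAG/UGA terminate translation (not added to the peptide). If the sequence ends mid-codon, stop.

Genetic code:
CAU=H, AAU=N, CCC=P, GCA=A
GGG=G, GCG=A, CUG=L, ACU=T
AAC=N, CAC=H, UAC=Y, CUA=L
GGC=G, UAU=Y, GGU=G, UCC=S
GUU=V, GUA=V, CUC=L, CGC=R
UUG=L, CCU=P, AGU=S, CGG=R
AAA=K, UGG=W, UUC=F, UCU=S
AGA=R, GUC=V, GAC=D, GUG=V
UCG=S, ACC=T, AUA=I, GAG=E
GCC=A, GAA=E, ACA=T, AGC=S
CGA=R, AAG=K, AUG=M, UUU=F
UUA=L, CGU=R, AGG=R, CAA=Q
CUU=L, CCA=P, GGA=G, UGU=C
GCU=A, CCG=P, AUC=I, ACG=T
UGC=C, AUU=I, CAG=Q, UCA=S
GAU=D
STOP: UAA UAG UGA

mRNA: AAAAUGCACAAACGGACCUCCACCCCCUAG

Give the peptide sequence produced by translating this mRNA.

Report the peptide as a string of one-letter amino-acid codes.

Answer: MHKRTSTP

Derivation:
start AUG at pos 3
pos 3: AUG -> M; peptide=M
pos 6: CAC -> H; peptide=MH
pos 9: AAA -> K; peptide=MHK
pos 12: CGG -> R; peptide=MHKR
pos 15: ACC -> T; peptide=MHKRT
pos 18: UCC -> S; peptide=MHKRTS
pos 21: ACC -> T; peptide=MHKRTST
pos 24: CCC -> P; peptide=MHKRTSTP
pos 27: UAG -> STOP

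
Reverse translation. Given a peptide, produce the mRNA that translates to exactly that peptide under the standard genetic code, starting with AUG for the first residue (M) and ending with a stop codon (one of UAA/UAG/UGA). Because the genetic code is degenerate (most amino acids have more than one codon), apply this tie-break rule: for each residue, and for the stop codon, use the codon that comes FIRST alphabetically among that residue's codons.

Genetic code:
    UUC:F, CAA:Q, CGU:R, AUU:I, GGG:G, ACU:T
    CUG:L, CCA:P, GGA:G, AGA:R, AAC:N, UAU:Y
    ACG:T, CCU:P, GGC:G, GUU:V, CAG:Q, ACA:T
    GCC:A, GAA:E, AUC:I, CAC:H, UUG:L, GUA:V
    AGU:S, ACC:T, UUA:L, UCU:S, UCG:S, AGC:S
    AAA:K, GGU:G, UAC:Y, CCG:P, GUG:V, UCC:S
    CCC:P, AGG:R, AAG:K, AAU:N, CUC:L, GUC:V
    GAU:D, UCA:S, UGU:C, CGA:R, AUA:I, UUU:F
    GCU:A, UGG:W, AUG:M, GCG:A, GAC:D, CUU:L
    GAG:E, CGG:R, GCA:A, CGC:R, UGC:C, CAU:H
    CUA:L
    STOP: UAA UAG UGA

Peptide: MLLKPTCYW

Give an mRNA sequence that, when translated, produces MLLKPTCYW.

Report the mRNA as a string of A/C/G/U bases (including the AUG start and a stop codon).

residue 1: M -> AUG (start codon)
residue 2: L codons sorted = CUA,CUC,CUG,CUU,UUA,UUG -> pick first = CUA
residue 3: L codons sorted = CUA,CUC,CUG,CUU,UUA,UUG -> pick first = CUA
residue 4: K codons sorted = AAA,AAG -> pick first = AAA
residue 5: P codons sorted = CCA,CCC,CCG,CCU -> pick first = CCA
residue 6: T codons sorted = ACA,ACC,ACG,ACU -> pick first = ACA
residue 7: C codons sorted = UGC,UGU -> pick first = UGC
residue 8: Y codons sorted = UAC,UAU -> pick first = UAC
residue 9: W -> UGG (only codon)
terminator: stop codons sorted = UAA,UAG,UGA -> pick first = UAA

Answer: mRNA: AUGCUACUAAAACCAACAUGCUACUGGUAA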